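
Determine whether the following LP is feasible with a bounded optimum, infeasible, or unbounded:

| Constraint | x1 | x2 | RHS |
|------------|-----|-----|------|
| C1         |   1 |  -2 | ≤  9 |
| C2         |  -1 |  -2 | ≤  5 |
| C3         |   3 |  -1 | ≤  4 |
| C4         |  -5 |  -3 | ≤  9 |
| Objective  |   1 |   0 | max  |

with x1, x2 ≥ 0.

Unbounded (objective can increase without bound)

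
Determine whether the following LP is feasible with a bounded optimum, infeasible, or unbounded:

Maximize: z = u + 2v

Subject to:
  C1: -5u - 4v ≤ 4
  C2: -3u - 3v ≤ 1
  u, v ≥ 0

Unbounded (objective can increase without bound)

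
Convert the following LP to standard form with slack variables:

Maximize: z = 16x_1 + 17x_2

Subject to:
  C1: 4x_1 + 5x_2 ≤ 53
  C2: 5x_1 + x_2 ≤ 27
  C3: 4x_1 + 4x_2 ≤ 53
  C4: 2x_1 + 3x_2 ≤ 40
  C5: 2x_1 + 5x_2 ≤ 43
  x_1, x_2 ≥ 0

max z = 16x_1 + 17x_2

s.t.
  4x_1 + 5x_2 + s1 = 53
  5x_1 + x_2 + s2 = 27
  4x_1 + 4x_2 + s3 = 53
  2x_1 + 3x_2 + s4 = 40
  2x_1 + 5x_2 + s5 = 43
  x_1, x_2, s1, s2, s3, s4, s5 ≥ 0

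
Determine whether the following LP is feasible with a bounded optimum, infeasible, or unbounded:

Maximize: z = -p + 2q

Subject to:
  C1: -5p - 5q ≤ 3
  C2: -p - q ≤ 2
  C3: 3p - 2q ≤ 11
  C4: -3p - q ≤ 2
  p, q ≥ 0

Unbounded (objective can increase without bound)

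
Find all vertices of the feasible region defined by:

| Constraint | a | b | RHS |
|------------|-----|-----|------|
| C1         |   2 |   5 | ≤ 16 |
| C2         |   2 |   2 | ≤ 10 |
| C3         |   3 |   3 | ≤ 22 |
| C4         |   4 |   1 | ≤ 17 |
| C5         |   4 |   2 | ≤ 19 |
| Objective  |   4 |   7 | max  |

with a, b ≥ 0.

(0, 0), (4.25, 0), (4, 1), (3, 2), (0, 3.2)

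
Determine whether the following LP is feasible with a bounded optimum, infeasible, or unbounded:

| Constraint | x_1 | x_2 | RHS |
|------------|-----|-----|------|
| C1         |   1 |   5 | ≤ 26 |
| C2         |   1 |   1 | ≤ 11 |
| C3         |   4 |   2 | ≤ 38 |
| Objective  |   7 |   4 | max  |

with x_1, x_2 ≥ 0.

Feasible with a bounded optimal solution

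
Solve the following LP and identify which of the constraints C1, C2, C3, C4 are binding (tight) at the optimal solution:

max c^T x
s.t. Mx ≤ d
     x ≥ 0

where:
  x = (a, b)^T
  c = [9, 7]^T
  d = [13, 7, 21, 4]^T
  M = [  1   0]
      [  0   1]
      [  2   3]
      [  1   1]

At a = 4, b = 0, compute slack b - a·x for each constraint:
  C1: 13 − 4 = 9  (slack)
  C2: 7 − 0 = 7  (slack)
  C3: 21 − 8 = 13  (slack)
  C4: 4 − 4 = 0  (binding)

Optimal: a = 4, b = 0
Binding: C4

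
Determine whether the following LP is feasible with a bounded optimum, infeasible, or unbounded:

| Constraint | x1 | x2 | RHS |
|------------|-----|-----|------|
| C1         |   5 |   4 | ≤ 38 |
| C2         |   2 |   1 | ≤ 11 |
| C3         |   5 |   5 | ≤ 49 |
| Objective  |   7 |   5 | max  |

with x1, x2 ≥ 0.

Feasible with a bounded optimal solution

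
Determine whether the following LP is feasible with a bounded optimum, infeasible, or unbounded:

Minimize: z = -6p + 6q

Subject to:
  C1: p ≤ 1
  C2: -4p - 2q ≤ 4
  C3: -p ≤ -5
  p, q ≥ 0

Infeasible (no feasible solution exists)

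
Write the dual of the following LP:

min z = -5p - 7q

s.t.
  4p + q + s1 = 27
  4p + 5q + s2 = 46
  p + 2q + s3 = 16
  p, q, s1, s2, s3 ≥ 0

Primal min cᵀx s.t. Ax ≤ b, x ≥ 0  →  Dual max −bᵀy s.t. Aᵀy ≥ −c, y ≥ 0.

Maximize: z = -27y1 - 46y2 - 16y3

Subject to:
  4y1 + 4y2 + y3 ≥ 5
  y1 + 5y2 + 2y3 ≥ 7
  y1, y2, y3 ≥ 0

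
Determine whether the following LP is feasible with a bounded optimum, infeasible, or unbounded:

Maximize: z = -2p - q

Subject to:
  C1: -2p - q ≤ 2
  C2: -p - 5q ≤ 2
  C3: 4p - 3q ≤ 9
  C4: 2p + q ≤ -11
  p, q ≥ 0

Infeasible (no feasible solution exists)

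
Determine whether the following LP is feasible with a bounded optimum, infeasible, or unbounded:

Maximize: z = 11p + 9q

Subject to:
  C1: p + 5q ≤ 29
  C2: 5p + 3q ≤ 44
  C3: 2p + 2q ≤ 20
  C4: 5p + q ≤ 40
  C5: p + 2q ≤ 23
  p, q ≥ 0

Feasible with a bounded optimal solution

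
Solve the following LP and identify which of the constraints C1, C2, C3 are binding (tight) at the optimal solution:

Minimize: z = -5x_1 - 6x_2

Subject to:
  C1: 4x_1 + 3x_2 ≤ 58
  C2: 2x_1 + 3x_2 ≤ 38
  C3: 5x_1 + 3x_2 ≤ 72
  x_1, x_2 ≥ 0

At x_1 = 10, x_2 = 6, compute slack b - a·x for each constraint:
  C1: 58 − 58 = 0  (binding)
  C2: 38 − 38 = 0  (binding)
  C3: 72 − 68 = 4  (slack)

Optimal: x_1 = 10, x_2 = 6
Binding: C1, C2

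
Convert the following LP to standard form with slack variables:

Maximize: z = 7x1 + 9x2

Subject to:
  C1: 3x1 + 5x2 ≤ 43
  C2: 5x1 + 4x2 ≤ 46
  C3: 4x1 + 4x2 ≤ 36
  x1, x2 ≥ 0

max z = 7x1 + 9x2

s.t.
  3x1 + 5x2 + s1 = 43
  5x1 + 4x2 + s2 = 46
  4x1 + 4x2 + s3 = 36
  x1, x2, s1, s2, s3 ≥ 0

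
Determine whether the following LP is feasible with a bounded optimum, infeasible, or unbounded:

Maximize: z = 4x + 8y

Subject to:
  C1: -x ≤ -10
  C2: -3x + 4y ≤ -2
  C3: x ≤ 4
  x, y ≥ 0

Infeasible (no feasible solution exists)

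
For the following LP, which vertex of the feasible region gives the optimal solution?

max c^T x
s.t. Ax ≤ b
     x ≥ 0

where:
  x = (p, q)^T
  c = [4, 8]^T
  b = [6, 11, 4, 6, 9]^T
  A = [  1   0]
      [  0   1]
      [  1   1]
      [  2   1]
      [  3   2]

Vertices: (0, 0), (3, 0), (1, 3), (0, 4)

Evaluate the objective at each vertex of the feasible region:
  z(0, 0) = 0
  z(3, 0) = 12
  z(1, 3) = 28
  z(0, 4) = 32  ←
The maximum is at p = 0, q = 4.

(0, 4)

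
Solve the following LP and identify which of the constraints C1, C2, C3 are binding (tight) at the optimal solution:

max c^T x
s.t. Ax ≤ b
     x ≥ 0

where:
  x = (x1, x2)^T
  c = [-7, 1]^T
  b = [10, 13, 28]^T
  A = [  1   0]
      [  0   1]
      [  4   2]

At x1 = 0, x2 = 13, compute slack b - a·x for each constraint:
  C1: 10 − 0 = 10  (slack)
  C2: 13 − 13 = 0  (binding)
  C3: 28 − 26 = 2  (slack)

Optimal: x1 = 0, x2 = 13
Binding: C2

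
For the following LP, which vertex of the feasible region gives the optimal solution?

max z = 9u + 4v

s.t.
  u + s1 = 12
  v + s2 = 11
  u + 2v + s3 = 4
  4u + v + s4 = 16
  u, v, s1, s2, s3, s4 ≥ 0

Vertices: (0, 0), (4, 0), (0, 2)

Evaluate the objective at each vertex of the feasible region:
  z(0, 0) = 0
  z(4, 0) = 36  ←
  z(0, 2) = 8
The maximum is at u = 4, v = 0.

(4, 0)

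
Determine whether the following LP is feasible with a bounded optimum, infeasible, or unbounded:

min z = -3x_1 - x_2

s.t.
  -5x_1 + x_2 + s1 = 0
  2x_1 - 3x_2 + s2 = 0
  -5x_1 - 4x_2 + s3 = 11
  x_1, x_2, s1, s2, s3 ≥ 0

Unbounded (objective can decrease without bound)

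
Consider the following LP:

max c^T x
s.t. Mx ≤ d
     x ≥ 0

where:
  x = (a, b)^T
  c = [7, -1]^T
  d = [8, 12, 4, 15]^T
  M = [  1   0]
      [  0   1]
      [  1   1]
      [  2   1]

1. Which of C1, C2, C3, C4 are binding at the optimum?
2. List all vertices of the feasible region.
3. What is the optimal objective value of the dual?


1. C3
2. (0, 0), (4, 0), (0, 4)
3. 28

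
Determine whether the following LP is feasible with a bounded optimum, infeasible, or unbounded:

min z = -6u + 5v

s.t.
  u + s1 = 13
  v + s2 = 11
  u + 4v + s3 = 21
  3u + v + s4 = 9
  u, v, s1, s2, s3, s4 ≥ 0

Feasible with a bounded optimal solution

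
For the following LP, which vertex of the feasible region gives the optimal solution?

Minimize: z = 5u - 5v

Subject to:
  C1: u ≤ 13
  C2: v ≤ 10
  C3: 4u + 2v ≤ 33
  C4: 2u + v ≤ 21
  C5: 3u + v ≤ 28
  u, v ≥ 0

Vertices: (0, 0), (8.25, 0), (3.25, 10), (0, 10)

Evaluate the objective at each vertex of the feasible region:
  z(0, 0) = 0
  z(8.25, 0) = 41.25
  z(3.25, 10) = -33.75
  z(0, 10) = -50  ←
The minimum is at u = 0, v = 10.

(0, 10)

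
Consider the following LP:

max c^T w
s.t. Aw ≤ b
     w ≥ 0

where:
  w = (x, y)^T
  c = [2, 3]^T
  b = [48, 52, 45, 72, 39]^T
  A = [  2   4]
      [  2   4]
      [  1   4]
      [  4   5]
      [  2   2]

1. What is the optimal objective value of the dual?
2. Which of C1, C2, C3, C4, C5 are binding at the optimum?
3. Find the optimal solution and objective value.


1. 40
2. C1, C4
3. x = 8, y = 8, z = 40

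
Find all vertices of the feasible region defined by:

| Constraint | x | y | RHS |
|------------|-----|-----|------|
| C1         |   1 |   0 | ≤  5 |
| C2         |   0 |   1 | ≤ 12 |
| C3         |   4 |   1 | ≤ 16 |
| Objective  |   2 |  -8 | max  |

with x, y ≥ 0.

(0, 0), (4, 0), (1, 12), (0, 12)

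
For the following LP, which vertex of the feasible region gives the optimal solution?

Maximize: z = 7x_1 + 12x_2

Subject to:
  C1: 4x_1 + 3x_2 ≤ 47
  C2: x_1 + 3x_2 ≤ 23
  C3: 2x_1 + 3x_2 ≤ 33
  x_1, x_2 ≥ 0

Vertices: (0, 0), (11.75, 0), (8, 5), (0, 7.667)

Evaluate the objective at each vertex of the feasible region:
  z(0, 0) = 0
  z(11.75, 0) = 82.25
  z(8, 5) = 116  ←
  z(0, 7.667) = 92
The maximum is at x_1 = 8, x_2 = 5.

(8, 5)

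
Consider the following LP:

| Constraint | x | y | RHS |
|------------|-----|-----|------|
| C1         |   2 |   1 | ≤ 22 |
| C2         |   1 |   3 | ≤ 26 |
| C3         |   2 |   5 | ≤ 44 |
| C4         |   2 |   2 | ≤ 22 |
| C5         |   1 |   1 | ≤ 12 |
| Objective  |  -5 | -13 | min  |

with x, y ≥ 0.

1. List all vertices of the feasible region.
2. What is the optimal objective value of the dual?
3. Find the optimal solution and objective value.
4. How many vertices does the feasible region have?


1. (0, 0), (11, 0), (3.667, 7.333), (2, 8), (0, 8.667)
2. -114
3. x = 2, y = 8, z = -114
4. 5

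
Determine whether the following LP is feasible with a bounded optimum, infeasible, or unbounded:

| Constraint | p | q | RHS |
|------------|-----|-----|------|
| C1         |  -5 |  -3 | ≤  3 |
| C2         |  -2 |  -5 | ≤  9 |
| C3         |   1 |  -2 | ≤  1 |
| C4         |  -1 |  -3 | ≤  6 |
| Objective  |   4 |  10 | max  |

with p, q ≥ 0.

Unbounded (objective can increase without bound)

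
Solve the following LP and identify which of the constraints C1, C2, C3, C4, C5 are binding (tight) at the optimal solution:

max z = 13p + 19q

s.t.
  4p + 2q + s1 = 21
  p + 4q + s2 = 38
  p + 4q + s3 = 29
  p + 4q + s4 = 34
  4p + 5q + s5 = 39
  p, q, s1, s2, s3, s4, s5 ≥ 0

At p = 1, q = 7, compute slack b - a·x for each constraint:
  C1: 21 − 18 = 3  (slack)
  C2: 38 − 29 = 9  (slack)
  C3: 29 − 29 = 0  (binding)
  C4: 34 − 29 = 5  (slack)
  C5: 39 − 39 = 0  (binding)

Optimal: p = 1, q = 7
Binding: C3, C5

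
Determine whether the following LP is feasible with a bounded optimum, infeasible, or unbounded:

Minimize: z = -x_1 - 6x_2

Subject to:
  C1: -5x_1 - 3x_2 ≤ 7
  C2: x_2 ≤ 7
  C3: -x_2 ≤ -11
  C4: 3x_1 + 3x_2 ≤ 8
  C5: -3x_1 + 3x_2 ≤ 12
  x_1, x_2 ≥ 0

Infeasible (no feasible solution exists)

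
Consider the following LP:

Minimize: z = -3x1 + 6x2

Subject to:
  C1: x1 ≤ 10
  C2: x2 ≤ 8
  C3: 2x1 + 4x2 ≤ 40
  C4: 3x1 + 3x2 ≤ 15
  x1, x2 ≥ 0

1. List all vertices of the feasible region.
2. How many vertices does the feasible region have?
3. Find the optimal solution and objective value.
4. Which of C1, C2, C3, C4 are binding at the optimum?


1. (0, 0), (5, 0), (0, 5)
2. 3
3. x1 = 5, x2 = 0, z = -15
4. C4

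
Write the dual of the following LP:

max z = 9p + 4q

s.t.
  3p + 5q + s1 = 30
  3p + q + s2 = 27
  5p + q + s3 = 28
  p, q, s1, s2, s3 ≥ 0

Primal max cᵀx s.t. Ax ≤ b, x ≥ 0  →  Dual min bᵀy s.t. Aᵀy ≥ c, y ≥ 0.

Minimize: z = 30y1 + 27y2 + 28y3

Subject to:
  3y1 + 3y2 + 5y3 ≥ 9
  5y1 + y2 + y3 ≥ 4
  y1, y2, y3 ≥ 0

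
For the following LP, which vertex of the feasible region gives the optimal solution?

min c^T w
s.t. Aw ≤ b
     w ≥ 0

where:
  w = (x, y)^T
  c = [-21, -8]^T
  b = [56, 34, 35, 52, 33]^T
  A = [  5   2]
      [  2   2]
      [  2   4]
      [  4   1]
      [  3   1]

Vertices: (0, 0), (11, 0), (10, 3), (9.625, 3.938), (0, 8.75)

Evaluate the objective at each vertex of the feasible region:
  z(0, 0) = 0
  z(11, 0) = -231
  z(10, 3) = -234  ←
  z(9.625, 3.938) = -233.6
  z(0, 8.75) = -70
The minimum is at x = 10, y = 3.

(10, 3)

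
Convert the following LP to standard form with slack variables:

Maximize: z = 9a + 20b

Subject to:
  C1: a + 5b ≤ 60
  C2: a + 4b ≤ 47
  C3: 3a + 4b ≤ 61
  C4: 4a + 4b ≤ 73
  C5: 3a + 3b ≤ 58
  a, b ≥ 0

max z = 9a + 20b

s.t.
  a + 5b + s1 = 60
  a + 4b + s2 = 47
  3a + 4b + s3 = 61
  4a + 4b + s4 = 73
  3a + 3b + s5 = 58
  a, b, s1, s2, s3, s4, s5 ≥ 0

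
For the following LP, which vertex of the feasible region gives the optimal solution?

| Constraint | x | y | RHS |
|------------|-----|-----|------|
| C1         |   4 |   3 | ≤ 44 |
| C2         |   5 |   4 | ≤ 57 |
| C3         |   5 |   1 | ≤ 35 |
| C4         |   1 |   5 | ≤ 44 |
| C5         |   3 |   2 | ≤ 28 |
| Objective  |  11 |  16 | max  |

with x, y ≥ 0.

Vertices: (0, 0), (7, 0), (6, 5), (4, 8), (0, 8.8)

Evaluate the objective at each vertex of the feasible region:
  z(0, 0) = 0
  z(7, 0) = 77
  z(6, 5) = 146
  z(4, 8) = 172  ←
  z(0, 8.8) = 140.8
The maximum is at x = 4, y = 8.

(4, 8)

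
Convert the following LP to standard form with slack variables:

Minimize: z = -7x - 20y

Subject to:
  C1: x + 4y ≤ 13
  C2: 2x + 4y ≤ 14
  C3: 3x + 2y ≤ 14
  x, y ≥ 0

min z = -7x - 20y

s.t.
  x + 4y + s1 = 13
  2x + 4y + s2 = 14
  3x + 2y + s3 = 14
  x, y, s1, s2, s3 ≥ 0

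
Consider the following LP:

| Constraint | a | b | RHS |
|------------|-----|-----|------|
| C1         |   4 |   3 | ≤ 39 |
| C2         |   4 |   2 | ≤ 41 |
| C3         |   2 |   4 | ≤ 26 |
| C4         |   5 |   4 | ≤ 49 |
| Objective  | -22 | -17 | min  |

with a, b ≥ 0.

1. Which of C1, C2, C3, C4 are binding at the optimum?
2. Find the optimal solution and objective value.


1. C1, C4
2. a = 9, b = 1, z = -215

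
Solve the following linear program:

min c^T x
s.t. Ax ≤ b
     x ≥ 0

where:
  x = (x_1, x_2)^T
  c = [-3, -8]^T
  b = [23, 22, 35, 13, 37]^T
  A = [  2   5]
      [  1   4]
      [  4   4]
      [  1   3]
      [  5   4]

Evaluate the objective at each vertex of the feasible region:
  z(0, 0) = 0
  z(7.4, 0) = -22.2
  z(5.471, 2.412) = -35.71
  z(4, 3) = -36  ←
  z(0, 4.333) = -34.67
The minimum is at x_1 = 4, x_2 = 3.

x_1 = 4, x_2 = 3, z = -36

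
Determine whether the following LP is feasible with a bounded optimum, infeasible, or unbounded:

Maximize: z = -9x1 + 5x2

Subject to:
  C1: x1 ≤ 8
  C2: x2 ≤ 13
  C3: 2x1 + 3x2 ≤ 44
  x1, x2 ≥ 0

Feasible with a bounded optimal solution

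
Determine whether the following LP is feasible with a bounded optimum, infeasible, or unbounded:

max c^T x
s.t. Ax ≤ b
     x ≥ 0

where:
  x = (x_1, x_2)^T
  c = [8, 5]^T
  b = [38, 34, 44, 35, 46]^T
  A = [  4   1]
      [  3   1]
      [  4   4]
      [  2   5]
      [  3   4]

Feasible with a bounded optimal solution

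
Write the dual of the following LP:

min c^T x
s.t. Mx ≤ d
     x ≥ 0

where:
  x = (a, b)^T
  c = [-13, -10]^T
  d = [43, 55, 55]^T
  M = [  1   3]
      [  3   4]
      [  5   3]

Primal min cᵀx s.t. Ax ≤ b, x ≥ 0  →  Dual max −bᵀy s.t. Aᵀy ≥ −c, y ≥ 0.

Maximize: z = -43y1 - 55y2 - 55y3

Subject to:
  y1 + 3y2 + 5y3 ≥ 13
  3y1 + 4y2 + 3y3 ≥ 10
  y1, y2, y3 ≥ 0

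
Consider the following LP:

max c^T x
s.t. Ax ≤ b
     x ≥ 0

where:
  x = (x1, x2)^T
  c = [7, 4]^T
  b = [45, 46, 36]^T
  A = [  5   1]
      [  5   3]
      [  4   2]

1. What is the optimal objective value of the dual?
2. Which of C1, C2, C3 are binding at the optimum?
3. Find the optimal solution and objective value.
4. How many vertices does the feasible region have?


1. 64
2. C2, C3
3. x1 = 8, x2 = 2, z = 64
4. 4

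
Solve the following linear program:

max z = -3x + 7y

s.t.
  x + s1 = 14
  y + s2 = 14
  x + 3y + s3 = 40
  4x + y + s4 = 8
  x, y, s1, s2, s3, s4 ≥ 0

Evaluate the objective at each vertex of the feasible region:
  z(0, 0) = 0
  z(2, 0) = -6
  z(0, 8) = 56  ←
The maximum is at x = 0, y = 8.

x = 0, y = 8, z = 56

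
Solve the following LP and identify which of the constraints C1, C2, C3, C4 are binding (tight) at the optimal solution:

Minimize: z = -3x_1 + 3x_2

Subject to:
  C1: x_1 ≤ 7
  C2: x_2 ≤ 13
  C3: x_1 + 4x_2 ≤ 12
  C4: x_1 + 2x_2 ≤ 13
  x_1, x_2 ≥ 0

At x_1 = 7, x_2 = 0, compute slack b - a·x for each constraint:
  C1: 7 − 7 = 0  (binding)
  C2: 13 − 0 = 13  (slack)
  C3: 12 − 7 = 5  (slack)
  C4: 13 − 7 = 6  (slack)

Optimal: x_1 = 7, x_2 = 0
Binding: C1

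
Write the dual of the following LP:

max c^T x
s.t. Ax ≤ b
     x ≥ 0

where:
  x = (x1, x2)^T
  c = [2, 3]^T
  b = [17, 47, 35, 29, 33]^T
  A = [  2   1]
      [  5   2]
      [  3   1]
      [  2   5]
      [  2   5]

Primal max cᵀx s.t. Ax ≤ b, x ≥ 0  →  Dual min bᵀy s.t. Aᵀy ≥ c, y ≥ 0.

Minimize: z = 17y1 + 47y2 + 35y3 + 29y4 + 33y5

Subject to:
  2y1 + 5y2 + 3y3 + 2y4 + 2y5 ≥ 2
  y1 + 2y2 + y3 + 5y4 + 5y5 ≥ 3
  y1, y2, y3, y4, y5 ≥ 0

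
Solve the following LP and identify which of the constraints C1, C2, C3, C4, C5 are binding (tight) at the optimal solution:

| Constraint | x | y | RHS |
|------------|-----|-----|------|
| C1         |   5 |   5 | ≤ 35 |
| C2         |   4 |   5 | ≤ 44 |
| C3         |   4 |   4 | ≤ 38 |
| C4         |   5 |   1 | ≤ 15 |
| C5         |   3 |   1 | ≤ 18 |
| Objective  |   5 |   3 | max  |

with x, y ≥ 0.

At x = 2, y = 5, compute slack b - a·x for each constraint:
  C1: 35 − 35 = 0  (binding)
  C2: 44 − 33 = 11  (slack)
  C3: 38 − 28 = 10  (slack)
  C4: 15 − 15 = 0  (binding)
  C5: 18 − 11 = 7  (slack)

Optimal: x = 2, y = 5
Binding: C1, C4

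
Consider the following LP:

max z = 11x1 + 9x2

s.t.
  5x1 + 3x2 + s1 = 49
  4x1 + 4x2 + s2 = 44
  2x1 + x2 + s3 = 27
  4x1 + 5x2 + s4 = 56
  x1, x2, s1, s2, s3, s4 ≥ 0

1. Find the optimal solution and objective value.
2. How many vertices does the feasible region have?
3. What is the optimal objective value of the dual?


1. x1 = 8, x2 = 3, z = 115
2. 4
3. 115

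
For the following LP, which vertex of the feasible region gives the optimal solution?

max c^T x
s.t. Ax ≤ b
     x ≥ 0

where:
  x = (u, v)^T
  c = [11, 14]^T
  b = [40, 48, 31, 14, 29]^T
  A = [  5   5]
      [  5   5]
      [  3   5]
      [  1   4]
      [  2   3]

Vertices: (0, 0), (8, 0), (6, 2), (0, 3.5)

Evaluate the objective at each vertex of the feasible region:
  z(0, 0) = 0
  z(8, 0) = 88
  z(6, 2) = 94  ←
  z(0, 3.5) = 49
The maximum is at u = 6, v = 2.

(6, 2)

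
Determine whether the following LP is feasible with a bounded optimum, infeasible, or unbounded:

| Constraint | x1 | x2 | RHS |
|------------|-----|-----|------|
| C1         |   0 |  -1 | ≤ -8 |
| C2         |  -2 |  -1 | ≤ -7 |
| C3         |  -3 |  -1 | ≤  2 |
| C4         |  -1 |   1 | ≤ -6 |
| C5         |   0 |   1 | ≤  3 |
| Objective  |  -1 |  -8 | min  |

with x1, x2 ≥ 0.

Infeasible (no feasible solution exists)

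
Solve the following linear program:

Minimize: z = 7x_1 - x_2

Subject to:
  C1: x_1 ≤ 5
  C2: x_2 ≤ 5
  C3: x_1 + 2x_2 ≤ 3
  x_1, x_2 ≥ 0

Evaluate the objective at each vertex of the feasible region:
  z(0, 0) = 0
  z(3, 0) = 21
  z(0, 1.5) = -1.5  ←
The minimum is at x_1 = 0, x_2 = 1.5.

x_1 = 0, x_2 = 1.5, z = -1.5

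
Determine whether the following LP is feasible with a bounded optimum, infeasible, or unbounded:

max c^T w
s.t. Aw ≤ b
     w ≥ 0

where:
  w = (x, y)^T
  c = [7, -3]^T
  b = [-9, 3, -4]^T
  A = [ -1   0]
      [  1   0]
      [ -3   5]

Infeasible (no feasible solution exists)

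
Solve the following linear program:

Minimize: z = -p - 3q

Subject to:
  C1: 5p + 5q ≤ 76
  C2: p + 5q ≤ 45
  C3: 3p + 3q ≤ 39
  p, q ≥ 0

Evaluate the objective at each vertex of the feasible region:
  z(0, 0) = 0
  z(13, 0) = -13
  z(5, 8) = -29  ←
  z(0, 9) = -27
The minimum is at p = 5, q = 8.

p = 5, q = 8, z = -29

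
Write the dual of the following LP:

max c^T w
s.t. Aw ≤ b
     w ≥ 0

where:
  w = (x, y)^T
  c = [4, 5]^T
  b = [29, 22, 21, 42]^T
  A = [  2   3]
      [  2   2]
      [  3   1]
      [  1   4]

Primal max cᵀx s.t. Ax ≤ b, x ≥ 0  →  Dual min bᵀy s.t. Aᵀy ≥ c, y ≥ 0.

Minimize: z = 29y1 + 22y2 + 21y3 + 42y4

Subject to:
  2y1 + 2y2 + 3y3 + y4 ≥ 4
  3y1 + 2y2 + y3 + 4y4 ≥ 5
  y1, y2, y3, y4 ≥ 0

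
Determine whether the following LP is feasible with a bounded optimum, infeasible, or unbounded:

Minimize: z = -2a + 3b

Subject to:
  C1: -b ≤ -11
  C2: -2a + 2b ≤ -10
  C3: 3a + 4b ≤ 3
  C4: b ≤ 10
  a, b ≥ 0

Infeasible (no feasible solution exists)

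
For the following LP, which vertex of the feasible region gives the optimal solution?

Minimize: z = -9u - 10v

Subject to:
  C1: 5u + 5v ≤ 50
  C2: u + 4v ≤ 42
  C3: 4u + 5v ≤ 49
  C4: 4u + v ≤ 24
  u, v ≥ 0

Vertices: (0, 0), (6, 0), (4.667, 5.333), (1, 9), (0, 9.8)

Evaluate the objective at each vertex of the feasible region:
  z(0, 0) = 0
  z(6, 0) = -54
  z(4.667, 5.333) = -95.33
  z(1, 9) = -99  ←
  z(0, 9.8) = -98
The minimum is at u = 1, v = 9.

(1, 9)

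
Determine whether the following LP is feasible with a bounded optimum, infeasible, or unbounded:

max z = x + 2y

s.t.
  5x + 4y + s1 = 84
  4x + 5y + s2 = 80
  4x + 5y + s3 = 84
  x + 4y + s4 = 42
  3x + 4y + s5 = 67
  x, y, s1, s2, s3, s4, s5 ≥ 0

Feasible with a bounded optimal solution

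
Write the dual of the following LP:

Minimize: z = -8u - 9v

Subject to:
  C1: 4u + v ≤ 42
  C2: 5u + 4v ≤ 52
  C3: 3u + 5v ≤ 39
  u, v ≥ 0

Primal min cᵀx s.t. Ax ≤ b, x ≥ 0  →  Dual max −bᵀy s.t. Aᵀy ≥ −c, y ≥ 0.

Maximize: z = -42y1 - 52y2 - 39y3

Subject to:
  4y1 + 5y2 + 3y3 ≥ 8
  y1 + 4y2 + 5y3 ≥ 9
  y1, y2, y3 ≥ 0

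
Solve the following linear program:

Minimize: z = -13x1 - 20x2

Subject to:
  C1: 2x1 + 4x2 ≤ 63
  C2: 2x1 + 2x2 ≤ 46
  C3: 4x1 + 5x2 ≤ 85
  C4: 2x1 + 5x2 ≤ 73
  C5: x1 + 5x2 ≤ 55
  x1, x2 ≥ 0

Evaluate the objective at each vertex of the feasible region:
  z(0, 0) = 0
  z(21.25, 0) = -276.2
  z(10, 9) = -310  ←
  z(0, 11) = -220
The minimum is at x1 = 10, x2 = 9.

x1 = 10, x2 = 9, z = -310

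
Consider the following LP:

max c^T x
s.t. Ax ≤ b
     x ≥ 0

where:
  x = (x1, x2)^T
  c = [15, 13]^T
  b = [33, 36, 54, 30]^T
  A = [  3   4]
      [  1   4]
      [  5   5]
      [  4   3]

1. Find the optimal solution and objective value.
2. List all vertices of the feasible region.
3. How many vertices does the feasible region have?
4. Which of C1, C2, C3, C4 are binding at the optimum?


1. x1 = 3, x2 = 6, z = 123
2. (0, 0), (7.5, 0), (3, 6), (0, 8.25)
3. 4
4. C1, C4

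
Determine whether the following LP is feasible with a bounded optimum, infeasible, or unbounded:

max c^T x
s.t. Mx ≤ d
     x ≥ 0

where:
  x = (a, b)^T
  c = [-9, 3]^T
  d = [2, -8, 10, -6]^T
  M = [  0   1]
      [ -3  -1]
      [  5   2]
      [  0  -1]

Infeasible (no feasible solution exists)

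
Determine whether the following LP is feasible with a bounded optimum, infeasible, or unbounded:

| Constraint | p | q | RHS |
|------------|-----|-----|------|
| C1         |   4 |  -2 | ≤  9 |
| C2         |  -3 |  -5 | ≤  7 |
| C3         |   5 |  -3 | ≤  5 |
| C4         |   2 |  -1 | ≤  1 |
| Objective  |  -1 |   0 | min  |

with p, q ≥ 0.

Unbounded (objective can decrease without bound)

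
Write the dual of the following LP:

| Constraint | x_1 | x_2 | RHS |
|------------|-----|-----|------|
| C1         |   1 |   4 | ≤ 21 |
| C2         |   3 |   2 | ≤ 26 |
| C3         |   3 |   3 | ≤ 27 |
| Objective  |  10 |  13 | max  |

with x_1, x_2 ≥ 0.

Primal max cᵀx s.t. Ax ≤ b, x ≥ 0  →  Dual min bᵀy s.t. Aᵀy ≥ c, y ≥ 0.

Minimize: z = 21y1 + 26y2 + 27y3

Subject to:
  y1 + 3y2 + 3y3 ≥ 10
  4y1 + 2y2 + 3y3 ≥ 13
  y1, y2, y3 ≥ 0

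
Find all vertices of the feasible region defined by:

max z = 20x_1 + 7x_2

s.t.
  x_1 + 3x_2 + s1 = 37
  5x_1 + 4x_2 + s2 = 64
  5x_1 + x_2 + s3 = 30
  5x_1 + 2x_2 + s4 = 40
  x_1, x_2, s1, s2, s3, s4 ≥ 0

(0, 0), (6, 0), (4, 10), (3.538, 11.15), (0, 12.33)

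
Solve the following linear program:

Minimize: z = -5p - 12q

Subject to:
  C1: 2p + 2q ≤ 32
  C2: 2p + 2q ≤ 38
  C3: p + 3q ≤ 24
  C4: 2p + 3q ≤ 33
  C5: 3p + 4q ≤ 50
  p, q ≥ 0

Evaluate the objective at each vertex of the feasible region:
  z(0, 0) = 0
  z(16, 0) = -80
  z(15, 1) = -87
  z(9, 5) = -105  ←
  z(0, 8) = -96
The minimum is at p = 9, q = 5.

p = 9, q = 5, z = -105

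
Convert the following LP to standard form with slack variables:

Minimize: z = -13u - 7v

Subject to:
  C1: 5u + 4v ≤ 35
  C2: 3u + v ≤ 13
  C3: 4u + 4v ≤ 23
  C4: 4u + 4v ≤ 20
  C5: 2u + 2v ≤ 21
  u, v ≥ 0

min z = -13u - 7v

s.t.
  5u + 4v + s1 = 35
  3u + v + s2 = 13
  4u + 4v + s3 = 23
  4u + 4v + s4 = 20
  2u + 2v + s5 = 21
  u, v, s1, s2, s3, s4, s5 ≥ 0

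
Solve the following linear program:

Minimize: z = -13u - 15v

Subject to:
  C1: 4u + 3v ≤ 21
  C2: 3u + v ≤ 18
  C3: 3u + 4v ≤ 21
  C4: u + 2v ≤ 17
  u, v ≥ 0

Evaluate the objective at each vertex of the feasible region:
  z(0, 0) = 0
  z(5.25, 0) = -68.25
  z(3, 3) = -84  ←
  z(0, 5.25) = -78.75
The minimum is at u = 3, v = 3.

u = 3, v = 3, z = -84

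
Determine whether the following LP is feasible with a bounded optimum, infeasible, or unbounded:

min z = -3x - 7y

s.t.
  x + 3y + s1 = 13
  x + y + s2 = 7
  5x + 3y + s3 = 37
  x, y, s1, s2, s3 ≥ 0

Feasible with a bounded optimal solution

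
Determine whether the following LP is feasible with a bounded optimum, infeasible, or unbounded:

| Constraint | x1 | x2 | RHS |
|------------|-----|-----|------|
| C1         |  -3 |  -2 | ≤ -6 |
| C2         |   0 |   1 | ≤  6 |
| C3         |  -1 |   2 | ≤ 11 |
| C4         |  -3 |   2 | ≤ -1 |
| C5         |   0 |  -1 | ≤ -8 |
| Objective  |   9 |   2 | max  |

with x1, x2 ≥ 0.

Infeasible (no feasible solution exists)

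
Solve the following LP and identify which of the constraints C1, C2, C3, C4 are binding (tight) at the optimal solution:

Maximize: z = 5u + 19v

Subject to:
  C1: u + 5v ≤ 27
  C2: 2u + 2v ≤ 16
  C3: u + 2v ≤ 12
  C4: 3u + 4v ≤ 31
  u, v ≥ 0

At u = 2, v = 5, compute slack b - a·x for each constraint:
  C1: 27 − 27 = 0  (binding)
  C2: 16 − 14 = 2  (slack)
  C3: 12 − 12 = 0  (binding)
  C4: 31 − 26 = 5  (slack)

Optimal: u = 2, v = 5
Binding: C1, C3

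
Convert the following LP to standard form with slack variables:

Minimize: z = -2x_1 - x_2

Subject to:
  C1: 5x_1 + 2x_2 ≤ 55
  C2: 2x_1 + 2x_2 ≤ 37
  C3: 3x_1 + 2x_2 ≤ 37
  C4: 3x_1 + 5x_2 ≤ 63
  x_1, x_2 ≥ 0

min z = -2x_1 - x_2

s.t.
  5x_1 + 2x_2 + s1 = 55
  2x_1 + 2x_2 + s2 = 37
  3x_1 + 2x_2 + s3 = 37
  3x_1 + 5x_2 + s4 = 63
  x_1, x_2, s1, s2, s3, s4 ≥ 0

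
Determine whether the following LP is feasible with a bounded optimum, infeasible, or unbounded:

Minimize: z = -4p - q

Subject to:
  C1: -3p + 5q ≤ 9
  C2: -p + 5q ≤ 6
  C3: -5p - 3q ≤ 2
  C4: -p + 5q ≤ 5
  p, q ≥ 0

Unbounded (objective can decrease without bound)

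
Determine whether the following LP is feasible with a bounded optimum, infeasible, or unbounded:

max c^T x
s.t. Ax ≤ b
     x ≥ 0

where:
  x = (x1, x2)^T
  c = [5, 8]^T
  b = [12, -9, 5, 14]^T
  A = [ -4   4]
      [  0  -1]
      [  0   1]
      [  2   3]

Infeasible (no feasible solution exists)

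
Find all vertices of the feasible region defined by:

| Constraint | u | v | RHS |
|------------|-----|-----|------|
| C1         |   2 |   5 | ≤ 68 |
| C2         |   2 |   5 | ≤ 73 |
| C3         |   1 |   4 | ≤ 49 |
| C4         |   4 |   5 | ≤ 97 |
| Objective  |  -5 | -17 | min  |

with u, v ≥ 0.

(0, 0), (24.25, 0), (14.5, 7.8), (9, 10), (0, 12.25)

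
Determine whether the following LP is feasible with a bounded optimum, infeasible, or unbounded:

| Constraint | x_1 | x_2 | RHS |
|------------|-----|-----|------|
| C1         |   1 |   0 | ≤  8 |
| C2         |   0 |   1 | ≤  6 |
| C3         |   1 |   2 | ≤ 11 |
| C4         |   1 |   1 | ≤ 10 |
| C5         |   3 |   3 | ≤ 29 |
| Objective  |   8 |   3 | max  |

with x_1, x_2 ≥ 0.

Feasible with a bounded optimal solution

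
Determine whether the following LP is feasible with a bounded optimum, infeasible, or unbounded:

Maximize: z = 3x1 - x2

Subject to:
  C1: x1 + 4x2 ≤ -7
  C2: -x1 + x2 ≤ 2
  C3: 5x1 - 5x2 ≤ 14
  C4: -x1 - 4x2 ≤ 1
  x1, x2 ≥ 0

Infeasible (no feasible solution exists)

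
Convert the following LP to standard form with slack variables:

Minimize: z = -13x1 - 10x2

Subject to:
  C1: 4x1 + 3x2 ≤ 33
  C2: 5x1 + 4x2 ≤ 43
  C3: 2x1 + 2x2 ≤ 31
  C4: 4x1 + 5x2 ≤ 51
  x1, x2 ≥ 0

min z = -13x1 - 10x2

s.t.
  4x1 + 3x2 + s1 = 33
  5x1 + 4x2 + s2 = 43
  2x1 + 2x2 + s3 = 31
  4x1 + 5x2 + s4 = 51
  x1, x2, s1, s2, s3, s4 ≥ 0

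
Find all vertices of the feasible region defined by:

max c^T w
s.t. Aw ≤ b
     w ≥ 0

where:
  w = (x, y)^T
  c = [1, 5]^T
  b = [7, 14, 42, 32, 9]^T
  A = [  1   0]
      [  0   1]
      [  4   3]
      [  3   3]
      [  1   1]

(0, 0), (7, 0), (7, 2), (0, 9)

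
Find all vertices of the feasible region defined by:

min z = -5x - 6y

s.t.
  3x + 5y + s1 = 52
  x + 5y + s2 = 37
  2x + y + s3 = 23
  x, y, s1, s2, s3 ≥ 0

(0, 0), (11.5, 0), (9, 5), (7.5, 5.9), (0, 7.4)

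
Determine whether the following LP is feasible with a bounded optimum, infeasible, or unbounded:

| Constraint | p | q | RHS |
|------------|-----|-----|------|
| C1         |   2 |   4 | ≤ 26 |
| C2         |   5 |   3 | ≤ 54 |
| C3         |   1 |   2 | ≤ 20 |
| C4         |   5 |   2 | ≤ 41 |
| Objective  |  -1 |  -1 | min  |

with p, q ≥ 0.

Feasible with a bounded optimal solution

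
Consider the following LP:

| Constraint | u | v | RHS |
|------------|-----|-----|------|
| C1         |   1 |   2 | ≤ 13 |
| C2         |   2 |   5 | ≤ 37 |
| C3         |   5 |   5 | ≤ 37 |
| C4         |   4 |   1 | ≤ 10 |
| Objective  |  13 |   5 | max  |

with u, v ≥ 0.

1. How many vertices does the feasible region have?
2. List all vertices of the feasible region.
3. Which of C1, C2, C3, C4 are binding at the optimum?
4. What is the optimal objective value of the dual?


1. 4
2. (0, 0), (2.5, 0), (1, 6), (0, 6.5)
3. C1, C4
4. 43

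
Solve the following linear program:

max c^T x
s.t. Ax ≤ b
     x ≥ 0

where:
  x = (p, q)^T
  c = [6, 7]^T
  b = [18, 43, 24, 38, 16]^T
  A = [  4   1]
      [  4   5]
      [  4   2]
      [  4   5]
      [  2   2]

Evaluate the objective at each vertex of the feasible region:
  z(0, 0) = 0
  z(4.5, 0) = 27
  z(3.333, 4.667) = 52.67
  z(2, 6) = 54  ←
  z(0, 7.6) = 53.2
The maximum is at p = 2, q = 6.

p = 2, q = 6, z = 54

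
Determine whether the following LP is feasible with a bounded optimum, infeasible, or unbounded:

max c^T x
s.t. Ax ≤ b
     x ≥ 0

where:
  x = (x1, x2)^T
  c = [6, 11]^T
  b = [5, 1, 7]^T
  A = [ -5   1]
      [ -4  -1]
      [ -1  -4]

Unbounded (objective can increase without bound)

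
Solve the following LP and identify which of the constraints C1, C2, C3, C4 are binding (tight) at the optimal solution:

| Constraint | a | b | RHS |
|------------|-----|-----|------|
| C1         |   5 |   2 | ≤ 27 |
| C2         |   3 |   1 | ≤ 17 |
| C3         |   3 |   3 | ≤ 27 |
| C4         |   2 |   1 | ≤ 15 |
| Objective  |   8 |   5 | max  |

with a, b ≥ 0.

At a = 3, b = 6, compute slack b - a·x for each constraint:
  C1: 27 − 27 = 0  (binding)
  C2: 17 − 15 = 2  (slack)
  C3: 27 − 27 = 0  (binding)
  C4: 15 − 12 = 3  (slack)

Optimal: a = 3, b = 6
Binding: C1, C3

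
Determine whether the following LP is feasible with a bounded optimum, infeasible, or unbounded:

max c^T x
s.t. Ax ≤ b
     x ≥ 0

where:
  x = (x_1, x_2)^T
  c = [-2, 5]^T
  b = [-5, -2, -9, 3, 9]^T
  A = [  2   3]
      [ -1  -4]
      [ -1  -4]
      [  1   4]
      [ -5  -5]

Infeasible (no feasible solution exists)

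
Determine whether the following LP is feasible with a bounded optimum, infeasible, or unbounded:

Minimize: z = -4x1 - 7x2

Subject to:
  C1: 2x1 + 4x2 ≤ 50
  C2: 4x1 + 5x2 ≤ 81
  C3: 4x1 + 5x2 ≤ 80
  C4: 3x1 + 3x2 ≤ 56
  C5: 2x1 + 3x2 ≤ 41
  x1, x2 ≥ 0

Feasible with a bounded optimal solution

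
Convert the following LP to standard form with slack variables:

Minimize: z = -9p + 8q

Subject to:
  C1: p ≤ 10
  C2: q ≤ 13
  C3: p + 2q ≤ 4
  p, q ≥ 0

min z = -9p + 8q

s.t.
  p + s1 = 10
  q + s2 = 13
  p + 2q + s3 = 4
  p, q, s1, s2, s3 ≥ 0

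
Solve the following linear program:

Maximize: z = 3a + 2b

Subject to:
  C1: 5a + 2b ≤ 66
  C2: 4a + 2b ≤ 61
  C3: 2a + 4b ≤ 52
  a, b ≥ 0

Evaluate the objective at each vertex of the feasible region:
  z(0, 0) = 0
  z(13.2, 0) = 39.6
  z(10, 8) = 46  ←
  z(0, 13) = 26
The maximum is at a = 10, b = 8.

a = 10, b = 8, z = 46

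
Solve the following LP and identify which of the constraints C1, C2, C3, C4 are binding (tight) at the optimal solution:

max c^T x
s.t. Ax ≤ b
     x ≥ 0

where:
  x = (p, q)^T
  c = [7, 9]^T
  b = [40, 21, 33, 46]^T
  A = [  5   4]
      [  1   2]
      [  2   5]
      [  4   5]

At p = 4, q = 5, compute slack b - a·x for each constraint:
  C1: 40 − 40 = 0  (binding)
  C2: 21 − 14 = 7  (slack)
  C3: 33 − 33 = 0  (binding)
  C4: 46 − 41 = 5  (slack)

Optimal: p = 4, q = 5
Binding: C1, C3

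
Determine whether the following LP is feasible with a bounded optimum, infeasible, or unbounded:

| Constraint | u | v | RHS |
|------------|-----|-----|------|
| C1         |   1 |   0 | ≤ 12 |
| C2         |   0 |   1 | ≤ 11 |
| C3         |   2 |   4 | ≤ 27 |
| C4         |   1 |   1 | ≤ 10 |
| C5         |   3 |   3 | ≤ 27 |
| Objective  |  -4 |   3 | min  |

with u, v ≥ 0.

Feasible with a bounded optimal solution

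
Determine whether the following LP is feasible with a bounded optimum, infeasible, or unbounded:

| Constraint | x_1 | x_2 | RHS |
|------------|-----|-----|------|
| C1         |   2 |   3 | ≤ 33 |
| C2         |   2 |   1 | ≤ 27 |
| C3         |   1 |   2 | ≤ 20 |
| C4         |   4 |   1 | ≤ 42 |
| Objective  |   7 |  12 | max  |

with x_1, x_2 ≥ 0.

Feasible with a bounded optimal solution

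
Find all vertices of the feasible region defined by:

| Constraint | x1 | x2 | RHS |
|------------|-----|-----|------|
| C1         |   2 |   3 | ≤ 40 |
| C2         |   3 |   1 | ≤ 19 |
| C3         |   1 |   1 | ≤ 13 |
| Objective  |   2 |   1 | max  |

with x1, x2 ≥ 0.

(0, 0), (6.333, 0), (3, 10), (0, 13)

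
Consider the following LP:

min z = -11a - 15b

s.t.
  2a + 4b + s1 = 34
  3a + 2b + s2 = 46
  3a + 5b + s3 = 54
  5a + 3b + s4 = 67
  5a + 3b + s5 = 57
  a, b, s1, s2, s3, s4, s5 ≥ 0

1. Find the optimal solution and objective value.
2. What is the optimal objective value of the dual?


1. a = 9, b = 4, z = -159
2. -159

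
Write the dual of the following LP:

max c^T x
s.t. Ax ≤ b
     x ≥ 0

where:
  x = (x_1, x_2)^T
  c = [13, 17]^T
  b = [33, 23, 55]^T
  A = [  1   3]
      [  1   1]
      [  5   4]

Primal max cᵀx s.t. Ax ≤ b, x ≥ 0  →  Dual min bᵀy s.t. Aᵀy ≥ c, y ≥ 0.

Minimize: z = 33y1 + 23y2 + 55y3

Subject to:
  y1 + y2 + 5y3 ≥ 13
  3y1 + y2 + 4y3 ≥ 17
  y1, y2, y3 ≥ 0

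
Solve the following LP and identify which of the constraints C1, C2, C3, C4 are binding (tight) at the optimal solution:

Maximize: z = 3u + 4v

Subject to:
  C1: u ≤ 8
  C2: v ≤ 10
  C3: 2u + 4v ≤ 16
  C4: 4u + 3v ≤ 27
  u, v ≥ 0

At u = 6, v = 1, compute slack b - a·x for each constraint:
  C1: 8 − 6 = 2  (slack)
  C2: 10 − 1 = 9  (slack)
  C3: 16 − 16 = 0  (binding)
  C4: 27 − 27 = 0  (binding)

Optimal: u = 6, v = 1
Binding: C3, C4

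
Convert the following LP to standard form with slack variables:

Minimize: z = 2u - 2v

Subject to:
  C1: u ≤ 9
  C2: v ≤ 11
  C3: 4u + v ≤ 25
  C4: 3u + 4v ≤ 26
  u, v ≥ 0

min z = 2u - 2v

s.t.
  u + s1 = 9
  v + s2 = 11
  4u + v + s3 = 25
  3u + 4v + s4 = 26
  u, v, s1, s2, s3, s4 ≥ 0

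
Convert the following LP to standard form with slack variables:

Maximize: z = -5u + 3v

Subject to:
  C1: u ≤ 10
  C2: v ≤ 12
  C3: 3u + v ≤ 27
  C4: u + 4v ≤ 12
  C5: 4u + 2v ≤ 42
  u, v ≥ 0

max z = -5u + 3v

s.t.
  u + s1 = 10
  v + s2 = 12
  3u + v + s3 = 27
  u + 4v + s4 = 12
  4u + 2v + s5 = 42
  u, v, s1, s2, s3, s4, s5 ≥ 0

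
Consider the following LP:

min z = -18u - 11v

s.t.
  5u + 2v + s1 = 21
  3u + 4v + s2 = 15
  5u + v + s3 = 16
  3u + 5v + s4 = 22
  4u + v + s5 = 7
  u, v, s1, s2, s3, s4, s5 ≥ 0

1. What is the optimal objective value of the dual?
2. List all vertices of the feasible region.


1. -51
2. (0, 0), (1.75, 0), (1, 3), (0, 3.75)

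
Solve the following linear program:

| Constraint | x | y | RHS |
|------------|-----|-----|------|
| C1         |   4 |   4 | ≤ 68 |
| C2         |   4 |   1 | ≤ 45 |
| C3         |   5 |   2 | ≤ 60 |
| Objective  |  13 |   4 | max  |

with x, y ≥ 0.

Evaluate the objective at each vertex of the feasible region:
  z(0, 0) = 0
  z(11.25, 0) = 146.2
  z(10, 5) = 150  ←
  z(8.667, 8.333) = 146
  z(0, 17) = 68
The maximum is at x = 10, y = 5.

x = 10, y = 5, z = 150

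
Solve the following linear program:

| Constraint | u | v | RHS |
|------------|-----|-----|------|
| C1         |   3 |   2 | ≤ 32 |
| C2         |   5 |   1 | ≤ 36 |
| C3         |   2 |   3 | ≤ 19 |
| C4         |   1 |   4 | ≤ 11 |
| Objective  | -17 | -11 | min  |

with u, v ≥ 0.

Evaluate the objective at each vertex of the feasible region:
  z(0, 0) = 0
  z(7.2, 0) = -122.4
  z(7, 1) = -130  ←
  z(0, 2.75) = -30.25
The minimum is at u = 7, v = 1.

u = 7, v = 1, z = -130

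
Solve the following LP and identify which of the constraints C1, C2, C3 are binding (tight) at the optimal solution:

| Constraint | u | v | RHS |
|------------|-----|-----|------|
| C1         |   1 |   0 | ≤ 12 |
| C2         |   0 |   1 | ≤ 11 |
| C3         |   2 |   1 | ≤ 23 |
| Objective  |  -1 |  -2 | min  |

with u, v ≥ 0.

At u = 6, v = 11, compute slack b - a·x for each constraint:
  C1: 12 − 6 = 6  (slack)
  C2: 11 − 11 = 0  (binding)
  C3: 23 − 23 = 0  (binding)

Optimal: u = 6, v = 11
Binding: C2, C3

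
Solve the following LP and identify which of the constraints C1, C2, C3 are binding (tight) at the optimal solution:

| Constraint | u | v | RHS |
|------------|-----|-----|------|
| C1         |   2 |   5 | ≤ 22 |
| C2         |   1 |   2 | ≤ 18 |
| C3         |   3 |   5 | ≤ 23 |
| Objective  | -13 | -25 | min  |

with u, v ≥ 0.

At u = 1, v = 4, compute slack b - a·x for each constraint:
  C1: 22 − 22 = 0  (binding)
  C2: 18 − 9 = 9  (slack)
  C3: 23 − 23 = 0  (binding)

Optimal: u = 1, v = 4
Binding: C1, C3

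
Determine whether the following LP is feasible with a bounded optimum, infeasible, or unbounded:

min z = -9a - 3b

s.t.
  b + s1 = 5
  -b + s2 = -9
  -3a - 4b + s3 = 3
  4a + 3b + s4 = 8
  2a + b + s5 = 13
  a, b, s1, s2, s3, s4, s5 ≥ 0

Infeasible (no feasible solution exists)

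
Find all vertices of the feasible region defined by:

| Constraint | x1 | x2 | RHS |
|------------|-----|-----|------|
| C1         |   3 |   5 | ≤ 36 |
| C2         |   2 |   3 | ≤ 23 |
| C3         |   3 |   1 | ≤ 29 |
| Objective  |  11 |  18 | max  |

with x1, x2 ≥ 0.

(0, 0), (9.667, 0), (9.143, 1.571), (7, 3), (0, 7.2)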